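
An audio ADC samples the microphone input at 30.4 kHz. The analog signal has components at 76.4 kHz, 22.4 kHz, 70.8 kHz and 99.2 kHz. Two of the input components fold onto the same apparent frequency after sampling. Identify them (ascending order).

fs/2 = 15.2 kHz.
76.4 kHz mod fs = 15.6 kHz.
15.6 kHz > fs/2 = 15.2 kHz, folds to fs − 15.6 kHz = 14.8 kHz.
22.4 kHz > fs/2 = 15.2 kHz, folds to fs − 22.4 kHz = 8 kHz.
70.8 kHz mod fs = 10 kHz.
10 kHz ≤ fs/2 = 15.2 kHz, appears at 10 kHz.
99.2 kHz mod fs = 8 kHz.
8 kHz ≤ fs/2 = 15.2 kHz, appears at 8 kHz.
22.4 kHz and 99.2 kHz both map to 8 kHz.

22.4 kHz, 99.2 kHz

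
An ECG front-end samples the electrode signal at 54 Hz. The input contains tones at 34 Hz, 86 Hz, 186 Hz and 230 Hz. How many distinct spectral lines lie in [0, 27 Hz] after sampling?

fs/2 = 27 Hz.
34 Hz > fs/2 = 27 Hz, folds to fs − 34 Hz = 20 Hz.
86 Hz mod fs = 32 Hz.
32 Hz > fs/2 = 27 Hz, folds to fs − 32 Hz = 22 Hz.
186 Hz mod fs = 24 Hz.
24 Hz ≤ fs/2 = 27 Hz, appears at 24 Hz.
230 Hz mod fs = 14 Hz.
14 Hz ≤ fs/2 = 27 Hz, appears at 14 Hz.
Distinct values: {14 Hz, 20 Hz, 22 Hz, 24 Hz} → 4.

4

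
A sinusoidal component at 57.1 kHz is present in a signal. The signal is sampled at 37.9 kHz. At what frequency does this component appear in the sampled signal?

18.7 kHz

57.1 kHz mod fs = 19.2 kHz.
19.2 kHz > fs/2 = 18.95 kHz, folds to fs − 19.2 kHz = 18.7 kHz.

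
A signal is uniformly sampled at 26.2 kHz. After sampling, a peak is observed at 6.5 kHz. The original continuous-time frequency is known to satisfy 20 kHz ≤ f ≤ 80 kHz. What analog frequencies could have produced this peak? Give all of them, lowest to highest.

Frequencies that alias to 6.5 kHz are k·fs ± 6.5 kHz for integer k ≥ 0.
k=0: 6.5 kHz.
k=1: 19.7 kHz, 32.7 kHz.
k=2: 45.9 kHz, 58.9 kHz.
k=3: 72.1 kHz, 85.1 kHz.
k=4: 98.3 kHz, 111.3 kHz.
Within [20 kHz, 80 kHz]: 32.7 kHz, 45.9 kHz, 58.9 kHz, 72.1 kHz.

32.7 kHz, 45.9 kHz, 58.9 kHz, 72.1 kHz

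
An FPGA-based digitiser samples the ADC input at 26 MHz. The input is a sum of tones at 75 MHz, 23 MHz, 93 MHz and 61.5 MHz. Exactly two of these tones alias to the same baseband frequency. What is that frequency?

3 MHz

fs/2 = 13 MHz.
75 MHz mod fs = 23 MHz.
23 MHz > fs/2 = 13 MHz, folds to fs − 23 MHz = 3 MHz.
23 MHz > fs/2 = 13 MHz, folds to fs − 23 MHz = 3 MHz.
93 MHz mod fs = 15 MHz.
15 MHz > fs/2 = 13 MHz, folds to fs − 15 MHz = 11 MHz.
61.5 MHz mod fs = 9.5 MHz.
9.5 MHz ≤ fs/2 = 13 MHz, appears at 9.5 MHz.
23 MHz and 75 MHz both map to 3 MHz.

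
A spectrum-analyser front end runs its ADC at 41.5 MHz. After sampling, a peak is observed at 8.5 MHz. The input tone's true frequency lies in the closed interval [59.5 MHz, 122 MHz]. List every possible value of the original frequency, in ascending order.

Frequencies that alias to 8.5 MHz are k·fs ± 8.5 MHz for integer k ≥ 0.
k=0: 8.5 MHz.
k=1: 33 MHz, 50 MHz.
k=2: 74.5 MHz, 91.5 MHz.
k=3: 116 MHz, 133 MHz.
k=4: 157.5 MHz, 174.5 MHz.
Within [59.5 MHz, 122 MHz]: 74.5 MHz, 91.5 MHz, 116 MHz.

74.5 MHz, 91.5 MHz, 116 MHz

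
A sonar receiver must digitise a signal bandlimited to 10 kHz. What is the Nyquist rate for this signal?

Nyquist rate = 2 × 10 kHz = 20 kHz.

20 kHz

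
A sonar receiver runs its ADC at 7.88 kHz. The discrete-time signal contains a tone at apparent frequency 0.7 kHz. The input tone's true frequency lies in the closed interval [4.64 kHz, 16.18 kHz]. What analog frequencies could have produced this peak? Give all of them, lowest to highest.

Frequencies that alias to 0.7 kHz are k·fs ± 0.7 kHz for integer k ≥ 0.
k=0: 0.7 kHz.
k=1: 7.18 kHz, 8.58 kHz.
k=2: 15.06 kHz, 16.46 kHz.
k=3: 22.94 kHz, 24.34 kHz.
Within [4.64 kHz, 16.18 kHz]: 7.18 kHz, 8.58 kHz, 15.06 kHz.

7.18 kHz, 8.58 kHz, 15.06 kHz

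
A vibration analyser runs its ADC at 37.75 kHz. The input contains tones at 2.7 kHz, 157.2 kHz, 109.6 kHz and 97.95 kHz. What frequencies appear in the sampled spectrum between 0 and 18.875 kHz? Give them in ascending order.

fs/2 = 18.875 kHz.
2.7 kHz ≤ fs/2 = 18.875 kHz, passes unchanged.
157.2 kHz mod fs = 6.2 kHz.
6.2 kHz ≤ fs/2 = 18.875 kHz, appears at 6.2 kHz.
109.6 kHz mod fs = 34.1 kHz.
34.1 kHz > fs/2 = 18.875 kHz, folds to fs − 34.1 kHz = 3.65 kHz.
97.95 kHz mod fs = 22.45 kHz.
22.45 kHz > fs/2 = 18.875 kHz, folds to fs − 22.45 kHz = 15.3 kHz.
Distinct values: {2.7 kHz, 3.65 kHz, 6.2 kHz, 15.3 kHz}.

2.7 kHz, 3.65 kHz, 6.2 kHz, 15.3 kHz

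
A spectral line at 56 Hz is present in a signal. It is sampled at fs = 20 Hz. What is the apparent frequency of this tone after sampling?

56 Hz mod fs = 16 Hz.
16 Hz > fs/2 = 10 Hz, folds to fs − 16 Hz = 4 Hz.

4 Hz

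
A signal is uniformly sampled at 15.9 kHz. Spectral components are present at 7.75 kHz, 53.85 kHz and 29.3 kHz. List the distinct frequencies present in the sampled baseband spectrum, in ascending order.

fs/2 = 7.95 kHz.
7.75 kHz ≤ fs/2 = 7.95 kHz, passes unchanged.
53.85 kHz mod fs = 6.15 kHz.
6.15 kHz ≤ fs/2 = 7.95 kHz, appears at 6.15 kHz.
29.3 kHz mod fs = 13.4 kHz.
13.4 kHz > fs/2 = 7.95 kHz, folds to fs − 13.4 kHz = 2.5 kHz.
Distinct values: {2.5 kHz, 6.15 kHz, 7.75 kHz}.

2.5 kHz, 6.15 kHz, 7.75 kHz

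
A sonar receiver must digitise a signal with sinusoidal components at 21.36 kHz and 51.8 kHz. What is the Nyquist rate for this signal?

Highest-frequency component: 51.8 kHz.
Nyquist rate = 2 × 51.8 kHz = 103.6 kHz.

103.6 kHz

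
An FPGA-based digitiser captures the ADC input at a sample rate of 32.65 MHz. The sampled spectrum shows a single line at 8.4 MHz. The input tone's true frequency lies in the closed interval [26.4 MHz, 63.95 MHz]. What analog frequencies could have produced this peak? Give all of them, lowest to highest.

41.05 MHz, 56.9 MHz

Frequencies that alias to 8.4 MHz are k·fs ± 8.4 MHz for integer k ≥ 0.
k=0: 8.4 MHz.
k=1: 24.25 MHz, 41.05 MHz.
k=2: 56.9 MHz, 73.7 MHz.
k=3: 89.55 MHz, 106.35 MHz.
Within [26.4 MHz, 63.95 MHz]: 41.05 MHz, 56.9 MHz.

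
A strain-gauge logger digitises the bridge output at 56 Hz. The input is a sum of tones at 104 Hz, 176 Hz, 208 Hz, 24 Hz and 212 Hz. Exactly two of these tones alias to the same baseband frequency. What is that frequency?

8 Hz

fs/2 = 28 Hz.
104 Hz mod fs = 48 Hz.
48 Hz > fs/2 = 28 Hz, folds to fs − 48 Hz = 8 Hz.
176 Hz mod fs = 8 Hz.
8 Hz ≤ fs/2 = 28 Hz, appears at 8 Hz.
208 Hz mod fs = 40 Hz.
40 Hz > fs/2 = 28 Hz, folds to fs − 40 Hz = 16 Hz.
24 Hz ≤ fs/2 = 28 Hz, passes unchanged.
212 Hz mod fs = 44 Hz.
44 Hz > fs/2 = 28 Hz, folds to fs − 44 Hz = 12 Hz.
104 Hz and 176 Hz both map to 8 Hz.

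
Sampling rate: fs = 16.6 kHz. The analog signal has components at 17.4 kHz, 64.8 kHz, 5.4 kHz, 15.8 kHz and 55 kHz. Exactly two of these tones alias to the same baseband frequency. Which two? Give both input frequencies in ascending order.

15.8 kHz, 17.4 kHz

fs/2 = 8.3 kHz.
17.4 kHz mod fs = 0.8 kHz.
0.8 kHz ≤ fs/2 = 8.3 kHz, appears at 0.8 kHz.
64.8 kHz mod fs = 15 kHz.
15 kHz > fs/2 = 8.3 kHz, folds to fs − 15 kHz = 1.6 kHz.
5.4 kHz ≤ fs/2 = 8.3 kHz, passes unchanged.
15.8 kHz > fs/2 = 8.3 kHz, folds to fs − 15.8 kHz = 0.8 kHz.
55 kHz mod fs = 5.2 kHz.
5.2 kHz ≤ fs/2 = 8.3 kHz, appears at 5.2 kHz.
15.8 kHz and 17.4 kHz both map to 0.8 kHz.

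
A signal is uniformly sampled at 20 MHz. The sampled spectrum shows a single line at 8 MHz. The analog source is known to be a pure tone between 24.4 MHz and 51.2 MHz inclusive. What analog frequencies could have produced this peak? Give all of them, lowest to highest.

Frequencies that alias to 8 MHz are k·fs ± 8 MHz for integer k ≥ 0.
k=0: 8 MHz.
k=1: 12 MHz, 28 MHz.
k=2: 32 MHz, 48 MHz.
k=3: 52 MHz, 68 MHz.
Within [24.4 MHz, 51.2 MHz]: 28 MHz, 32 MHz, 48 MHz.

28 MHz, 32 MHz, 48 MHz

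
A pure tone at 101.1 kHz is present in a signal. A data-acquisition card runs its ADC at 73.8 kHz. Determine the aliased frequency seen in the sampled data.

101.1 kHz mod fs = 27.3 kHz.
27.3 kHz ≤ fs/2 = 36.9 kHz, appears at 27.3 kHz.

27.3 kHz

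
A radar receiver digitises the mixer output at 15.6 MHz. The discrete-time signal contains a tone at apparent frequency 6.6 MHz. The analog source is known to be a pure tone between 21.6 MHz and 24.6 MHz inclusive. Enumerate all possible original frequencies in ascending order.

22.2 MHz, 24.6 MHz

Frequencies that alias to 6.6 MHz are k·fs ± 6.6 MHz for integer k ≥ 0.
k=0: 6.6 MHz.
k=1: 9 MHz, 22.2 MHz.
k=2: 24.6 MHz, 37.8 MHz.
k=3: 40.2 MHz, 53.4 MHz.
Within [21.6 MHz, 24.6 MHz]: 22.2 MHz, 24.6 MHz.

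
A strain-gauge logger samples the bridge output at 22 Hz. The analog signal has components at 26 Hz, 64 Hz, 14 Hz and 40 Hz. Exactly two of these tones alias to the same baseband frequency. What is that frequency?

4 Hz

fs/2 = 11 Hz.
26 Hz mod fs = 4 Hz.
4 Hz ≤ fs/2 = 11 Hz, appears at 4 Hz.
64 Hz mod fs = 20 Hz.
20 Hz > fs/2 = 11 Hz, folds to fs − 20 Hz = 2 Hz.
14 Hz > fs/2 = 11 Hz, folds to fs − 14 Hz = 8 Hz.
40 Hz mod fs = 18 Hz.
18 Hz > fs/2 = 11 Hz, folds to fs − 18 Hz = 4 Hz.
26 Hz and 40 Hz both map to 4 Hz.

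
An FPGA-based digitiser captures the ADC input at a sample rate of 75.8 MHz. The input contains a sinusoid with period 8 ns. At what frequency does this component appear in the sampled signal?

T = 8 ns → f = 1/T = 125 MHz.
125 MHz mod fs = 49.2 MHz.
49.2 MHz > fs/2 = 37.9 MHz, folds to fs − 49.2 MHz = 26.6 MHz.

26.6 MHz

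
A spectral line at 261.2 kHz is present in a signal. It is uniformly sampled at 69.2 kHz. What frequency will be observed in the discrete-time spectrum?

15.6 kHz

261.2 kHz mod fs = 53.6 kHz.
53.6 kHz > fs/2 = 34.6 kHz, folds to fs − 53.6 kHz = 15.6 kHz.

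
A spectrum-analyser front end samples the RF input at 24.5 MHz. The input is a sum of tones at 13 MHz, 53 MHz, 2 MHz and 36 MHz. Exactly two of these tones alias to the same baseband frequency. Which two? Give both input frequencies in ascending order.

fs/2 = 12.25 MHz.
13 MHz > fs/2 = 12.25 MHz, folds to fs − 13 MHz = 11.5 MHz.
53 MHz mod fs = 4 MHz.
4 MHz ≤ fs/2 = 12.25 MHz, appears at 4 MHz.
2 MHz ≤ fs/2 = 12.25 MHz, passes unchanged.
36 MHz mod fs = 11.5 MHz.
11.5 MHz ≤ fs/2 = 12.25 MHz, appears at 11.5 MHz.
13 MHz and 36 MHz both map to 11.5 MHz.

13 MHz, 36 MHz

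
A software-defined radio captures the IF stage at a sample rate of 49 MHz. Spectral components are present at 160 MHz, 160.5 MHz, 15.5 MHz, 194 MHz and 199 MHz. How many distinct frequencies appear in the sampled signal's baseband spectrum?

5

fs/2 = 24.5 MHz.
160 MHz mod fs = 13 MHz.
13 MHz ≤ fs/2 = 24.5 MHz, appears at 13 MHz.
160.5 MHz mod fs = 13.5 MHz.
13.5 MHz ≤ fs/2 = 24.5 MHz, appears at 13.5 MHz.
15.5 MHz ≤ fs/2 = 24.5 MHz, passes unchanged.
194 MHz mod fs = 47 MHz.
47 MHz > fs/2 = 24.5 MHz, folds to fs − 47 MHz = 2 MHz.
199 MHz mod fs = 3 MHz.
3 MHz ≤ fs/2 = 24.5 MHz, appears at 3 MHz.
Distinct values: {2 MHz, 3 MHz, 13 MHz, 13.5 MHz, 15.5 MHz} → 5.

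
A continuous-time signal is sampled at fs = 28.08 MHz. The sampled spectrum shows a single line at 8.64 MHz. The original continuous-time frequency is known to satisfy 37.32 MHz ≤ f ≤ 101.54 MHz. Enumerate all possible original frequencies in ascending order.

Frequencies that alias to 8.64 MHz are k·fs ± 8.64 MHz for integer k ≥ 0.
k=0: 8.64 MHz.
k=1: 19.44 MHz, 36.72 MHz.
k=2: 47.52 MHz, 64.8 MHz.
k=3: 75.6 MHz, 92.88 MHz.
k=4: 103.68 MHz, 120.96 MHz.
Within [37.32 MHz, 101.54 MHz]: 47.52 MHz, 64.8 MHz, 75.6 MHz, 92.88 MHz.

47.52 MHz, 64.8 MHz, 75.6 MHz, 92.88 MHz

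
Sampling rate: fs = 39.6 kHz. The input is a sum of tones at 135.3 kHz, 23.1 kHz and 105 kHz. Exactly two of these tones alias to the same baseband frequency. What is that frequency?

fs/2 = 19.8 kHz.
135.3 kHz mod fs = 16.5 kHz.
16.5 kHz ≤ fs/2 = 19.8 kHz, appears at 16.5 kHz.
23.1 kHz > fs/2 = 19.8 kHz, folds to fs − 23.1 kHz = 16.5 kHz.
105 kHz mod fs = 25.8 kHz.
25.8 kHz > fs/2 = 19.8 kHz, folds to fs − 25.8 kHz = 13.8 kHz.
23.1 kHz and 135.3 kHz both map to 16.5 kHz.

16.5 kHz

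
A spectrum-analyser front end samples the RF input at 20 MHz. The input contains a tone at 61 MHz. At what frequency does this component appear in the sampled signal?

1 MHz

61 MHz mod fs = 1 MHz.
1 MHz ≤ fs/2 = 10 MHz, appears at 1 MHz.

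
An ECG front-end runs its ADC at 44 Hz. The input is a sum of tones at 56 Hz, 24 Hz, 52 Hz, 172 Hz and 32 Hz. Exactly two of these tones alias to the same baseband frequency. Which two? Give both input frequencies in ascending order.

32 Hz, 56 Hz

fs/2 = 22 Hz.
56 Hz mod fs = 12 Hz.
12 Hz ≤ fs/2 = 22 Hz, appears at 12 Hz.
24 Hz > fs/2 = 22 Hz, folds to fs − 24 Hz = 20 Hz.
52 Hz mod fs = 8 Hz.
8 Hz ≤ fs/2 = 22 Hz, appears at 8 Hz.
172 Hz mod fs = 40 Hz.
40 Hz > fs/2 = 22 Hz, folds to fs − 40 Hz = 4 Hz.
32 Hz > fs/2 = 22 Hz, folds to fs − 32 Hz = 12 Hz.
32 Hz and 56 Hz both map to 12 Hz.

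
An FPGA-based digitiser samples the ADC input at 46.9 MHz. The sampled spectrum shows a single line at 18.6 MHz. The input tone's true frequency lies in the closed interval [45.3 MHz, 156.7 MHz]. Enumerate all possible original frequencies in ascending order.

65.5 MHz, 75.2 MHz, 112.4 MHz, 122.1 MHz

Frequencies that alias to 18.6 MHz are k·fs ± 18.6 MHz for integer k ≥ 0.
k=0: 18.6 MHz.
k=1: 28.3 MHz, 65.5 MHz.
k=2: 75.2 MHz, 112.4 MHz.
k=3: 122.1 MHz, 159.3 MHz.
k=4: 169 MHz, 206.2 MHz.
Within [45.3 MHz, 156.7 MHz]: 65.5 MHz, 75.2 MHz, 112.4 MHz, 122.1 MHz.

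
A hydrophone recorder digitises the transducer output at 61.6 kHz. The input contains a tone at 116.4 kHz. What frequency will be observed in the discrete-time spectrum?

6.8 kHz

116.4 kHz mod fs = 54.8 kHz.
54.8 kHz > fs/2 = 30.8 kHz, folds to fs − 54.8 kHz = 6.8 kHz.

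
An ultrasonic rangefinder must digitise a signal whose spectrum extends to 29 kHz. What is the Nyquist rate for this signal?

Nyquist rate = 2 × 29 kHz = 58 kHz.

58 kHz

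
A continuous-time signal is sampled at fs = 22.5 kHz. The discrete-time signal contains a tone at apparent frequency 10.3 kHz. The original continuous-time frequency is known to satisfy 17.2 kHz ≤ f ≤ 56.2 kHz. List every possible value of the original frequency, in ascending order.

32.8 kHz, 34.7 kHz, 55.3 kHz

Frequencies that alias to 10.3 kHz are k·fs ± 10.3 kHz for integer k ≥ 0.
k=0: 10.3 kHz.
k=1: 12.2 kHz, 32.8 kHz.
k=2: 34.7 kHz, 55.3 kHz.
k=3: 57.2 kHz, 77.8 kHz.
Within [17.2 kHz, 56.2 kHz]: 32.8 kHz, 34.7 kHz, 55.3 kHz.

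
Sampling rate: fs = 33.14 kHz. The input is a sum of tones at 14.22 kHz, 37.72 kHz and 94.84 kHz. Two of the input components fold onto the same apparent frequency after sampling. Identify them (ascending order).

37.72 kHz, 94.84 kHz

fs/2 = 16.57 kHz.
14.22 kHz ≤ fs/2 = 16.57 kHz, passes unchanged.
37.72 kHz mod fs = 4.58 kHz.
4.58 kHz ≤ fs/2 = 16.57 kHz, appears at 4.58 kHz.
94.84 kHz mod fs = 28.56 kHz.
28.56 kHz > fs/2 = 16.57 kHz, folds to fs − 28.56 kHz = 4.58 kHz.
37.72 kHz and 94.84 kHz both map to 4.58 kHz.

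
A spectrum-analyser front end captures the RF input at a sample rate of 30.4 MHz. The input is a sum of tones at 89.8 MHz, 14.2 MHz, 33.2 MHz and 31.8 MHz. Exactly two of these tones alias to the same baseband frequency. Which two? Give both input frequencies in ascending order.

31.8 MHz, 89.8 MHz

fs/2 = 15.2 MHz.
89.8 MHz mod fs = 29 MHz.
29 MHz > fs/2 = 15.2 MHz, folds to fs − 29 MHz = 1.4 MHz.
14.2 MHz ≤ fs/2 = 15.2 MHz, passes unchanged.
33.2 MHz mod fs = 2.8 MHz.
2.8 MHz ≤ fs/2 = 15.2 MHz, appears at 2.8 MHz.
31.8 MHz mod fs = 1.4 MHz.
1.4 MHz ≤ fs/2 = 15.2 MHz, appears at 1.4 MHz.
31.8 MHz and 89.8 MHz both map to 1.4 MHz.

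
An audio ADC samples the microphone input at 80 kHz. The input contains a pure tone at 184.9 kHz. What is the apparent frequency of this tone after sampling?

24.9 kHz

184.9 kHz mod fs = 24.9 kHz.
24.9 kHz ≤ fs/2 = 40 kHz, appears at 24.9 kHz.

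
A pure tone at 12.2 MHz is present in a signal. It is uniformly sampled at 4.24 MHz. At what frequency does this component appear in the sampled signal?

0.52 MHz

12.2 MHz mod fs = 3.72 MHz.
3.72 MHz > fs/2 = 2.12 MHz, folds to fs − 3.72 MHz = 0.52 MHz.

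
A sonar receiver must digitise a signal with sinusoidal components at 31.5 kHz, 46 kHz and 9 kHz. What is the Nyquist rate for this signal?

92 kHz

Highest-frequency component: 46 kHz.
Nyquist rate = 2 × 46 kHz = 92 kHz.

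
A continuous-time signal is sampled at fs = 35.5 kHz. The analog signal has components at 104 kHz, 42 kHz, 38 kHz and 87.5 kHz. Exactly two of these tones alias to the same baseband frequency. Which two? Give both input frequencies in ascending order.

38 kHz, 104 kHz

fs/2 = 17.75 kHz.
104 kHz mod fs = 33 kHz.
33 kHz > fs/2 = 17.75 kHz, folds to fs − 33 kHz = 2.5 kHz.
42 kHz mod fs = 6.5 kHz.
6.5 kHz ≤ fs/2 = 17.75 kHz, appears at 6.5 kHz.
38 kHz mod fs = 2.5 kHz.
2.5 kHz ≤ fs/2 = 17.75 kHz, appears at 2.5 kHz.
87.5 kHz mod fs = 16.5 kHz.
16.5 kHz ≤ fs/2 = 17.75 kHz, appears at 16.5 kHz.
38 kHz and 104 kHz both map to 2.5 kHz.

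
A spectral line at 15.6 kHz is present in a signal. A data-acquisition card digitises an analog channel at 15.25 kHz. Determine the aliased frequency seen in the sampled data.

0.35 kHz

15.6 kHz mod fs = 0.35 kHz.
0.35 kHz ≤ fs/2 = 7.625 kHz, appears at 0.35 kHz.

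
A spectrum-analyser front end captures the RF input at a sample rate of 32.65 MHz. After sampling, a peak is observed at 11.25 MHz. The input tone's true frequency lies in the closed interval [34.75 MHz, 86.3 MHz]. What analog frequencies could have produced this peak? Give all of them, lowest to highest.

Frequencies that alias to 11.25 MHz are k·fs ± 11.25 MHz for integer k ≥ 0.
k=0: 11.25 MHz.
k=1: 21.4 MHz, 43.9 MHz.
k=2: 54.05 MHz, 76.55 MHz.
k=3: 86.7 MHz, 109.2 MHz.
Within [34.75 MHz, 86.3 MHz]: 43.9 MHz, 54.05 MHz, 76.55 MHz.

43.9 MHz, 54.05 MHz, 76.55 MHz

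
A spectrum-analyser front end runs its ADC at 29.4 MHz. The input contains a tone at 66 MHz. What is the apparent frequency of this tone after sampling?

7.2 MHz

66 MHz mod fs = 7.2 MHz.
7.2 MHz ≤ fs/2 = 14.7 MHz, appears at 7.2 MHz.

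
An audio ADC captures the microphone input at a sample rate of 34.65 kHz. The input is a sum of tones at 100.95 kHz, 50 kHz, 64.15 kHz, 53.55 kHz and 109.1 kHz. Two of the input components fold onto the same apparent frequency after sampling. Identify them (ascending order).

64.15 kHz, 109.1 kHz

fs/2 = 17.325 kHz.
100.95 kHz mod fs = 31.65 kHz.
31.65 kHz > fs/2 = 17.325 kHz, folds to fs − 31.65 kHz = 3 kHz.
50 kHz mod fs = 15.35 kHz.
15.35 kHz ≤ fs/2 = 17.325 kHz, appears at 15.35 kHz.
64.15 kHz mod fs = 29.5 kHz.
29.5 kHz > fs/2 = 17.325 kHz, folds to fs − 29.5 kHz = 5.15 kHz.
53.55 kHz mod fs = 18.9 kHz.
18.9 kHz > fs/2 = 17.325 kHz, folds to fs − 18.9 kHz = 15.75 kHz.
109.1 kHz mod fs = 5.15 kHz.
5.15 kHz ≤ fs/2 = 17.325 kHz, appears at 5.15 kHz.
64.15 kHz and 109.1 kHz both map to 5.15 kHz.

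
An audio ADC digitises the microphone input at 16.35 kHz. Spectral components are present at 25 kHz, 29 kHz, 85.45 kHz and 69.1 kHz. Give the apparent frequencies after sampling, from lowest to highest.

3.7 kHz, 7.7 kHz

fs/2 = 8.175 kHz.
25 kHz mod fs = 8.65 kHz.
8.65 kHz > fs/2 = 8.175 kHz, folds to fs − 8.65 kHz = 7.7 kHz.
29 kHz mod fs = 12.65 kHz.
12.65 kHz > fs/2 = 8.175 kHz, folds to fs − 12.65 kHz = 3.7 kHz.
85.45 kHz mod fs = 3.7 kHz.
3.7 kHz ≤ fs/2 = 8.175 kHz, appears at 3.7 kHz.
69.1 kHz mod fs = 3.7 kHz.
3.7 kHz ≤ fs/2 = 8.175 kHz, appears at 3.7 kHz.
Distinct values: {3.7 kHz, 7.7 kHz}.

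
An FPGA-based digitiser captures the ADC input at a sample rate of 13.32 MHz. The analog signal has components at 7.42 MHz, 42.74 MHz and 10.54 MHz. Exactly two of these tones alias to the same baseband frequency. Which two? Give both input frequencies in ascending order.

fs/2 = 6.66 MHz.
7.42 MHz > fs/2 = 6.66 MHz, folds to fs − 7.42 MHz = 5.9 MHz.
42.74 MHz mod fs = 2.78 MHz.
2.78 MHz ≤ fs/2 = 6.66 MHz, appears at 2.78 MHz.
10.54 MHz > fs/2 = 6.66 MHz, folds to fs − 10.54 MHz = 2.78 MHz.
10.54 MHz and 42.74 MHz both map to 2.78 MHz.

10.54 MHz, 42.74 MHz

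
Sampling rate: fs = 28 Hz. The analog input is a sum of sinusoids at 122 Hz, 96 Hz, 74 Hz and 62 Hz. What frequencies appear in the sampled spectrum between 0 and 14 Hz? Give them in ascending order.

6 Hz, 10 Hz, 12 Hz

fs/2 = 14 Hz.
122 Hz mod fs = 10 Hz.
10 Hz ≤ fs/2 = 14 Hz, appears at 10 Hz.
96 Hz mod fs = 12 Hz.
12 Hz ≤ fs/2 = 14 Hz, appears at 12 Hz.
74 Hz mod fs = 18 Hz.
18 Hz > fs/2 = 14 Hz, folds to fs − 18 Hz = 10 Hz.
62 Hz mod fs = 6 Hz.
6 Hz ≤ fs/2 = 14 Hz, appears at 6 Hz.
Distinct values: {6 Hz, 10 Hz, 12 Hz}.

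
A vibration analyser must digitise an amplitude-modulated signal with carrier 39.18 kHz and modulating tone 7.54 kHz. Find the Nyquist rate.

AM sidebands sit at fc ± fm = 31.64 kHz and 46.72 kHz.
Highest-frequency component: 46.72 kHz.
Nyquist rate = 2 × 46.72 kHz = 93.44 kHz.

93.44 kHz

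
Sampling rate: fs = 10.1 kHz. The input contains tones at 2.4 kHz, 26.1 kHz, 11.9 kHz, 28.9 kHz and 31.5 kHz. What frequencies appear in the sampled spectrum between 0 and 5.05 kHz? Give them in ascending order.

1.2 kHz, 1.4 kHz, 1.8 kHz, 2.4 kHz, 4.2 kHz

fs/2 = 5.05 kHz.
2.4 kHz ≤ fs/2 = 5.05 kHz, passes unchanged.
26.1 kHz mod fs = 5.9 kHz.
5.9 kHz > fs/2 = 5.05 kHz, folds to fs − 5.9 kHz = 4.2 kHz.
11.9 kHz mod fs = 1.8 kHz.
1.8 kHz ≤ fs/2 = 5.05 kHz, appears at 1.8 kHz.
28.9 kHz mod fs = 8.7 kHz.
8.7 kHz > fs/2 = 5.05 kHz, folds to fs − 8.7 kHz = 1.4 kHz.
31.5 kHz mod fs = 1.2 kHz.
1.2 kHz ≤ fs/2 = 5.05 kHz, appears at 1.2 kHz.
Distinct values: {1.2 kHz, 1.4 kHz, 1.8 kHz, 2.4 kHz, 4.2 kHz}.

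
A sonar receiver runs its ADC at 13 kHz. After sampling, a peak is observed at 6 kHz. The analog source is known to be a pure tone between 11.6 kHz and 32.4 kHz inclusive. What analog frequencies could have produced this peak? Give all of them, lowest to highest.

Frequencies that alias to 6 kHz are k·fs ± 6 kHz for integer k ≥ 0.
k=0: 6 kHz.
k=1: 7 kHz, 19 kHz.
k=2: 20 kHz, 32 kHz.
k=3: 33 kHz, 45 kHz.
Within [11.6 kHz, 32.4 kHz]: 19 kHz, 20 kHz, 32 kHz.

19 kHz, 20 kHz, 32 kHz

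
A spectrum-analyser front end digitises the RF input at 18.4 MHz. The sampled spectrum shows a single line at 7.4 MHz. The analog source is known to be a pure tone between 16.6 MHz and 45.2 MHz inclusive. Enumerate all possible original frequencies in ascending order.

Frequencies that alias to 7.4 MHz are k·fs ± 7.4 MHz for integer k ≥ 0.
k=0: 7.4 MHz.
k=1: 11 MHz, 25.8 MHz.
k=2: 29.4 MHz, 44.2 MHz.
k=3: 47.8 MHz, 62.6 MHz.
Within [16.6 MHz, 45.2 MHz]: 25.8 MHz, 29.4 MHz, 44.2 MHz.

25.8 MHz, 29.4 MHz, 44.2 MHz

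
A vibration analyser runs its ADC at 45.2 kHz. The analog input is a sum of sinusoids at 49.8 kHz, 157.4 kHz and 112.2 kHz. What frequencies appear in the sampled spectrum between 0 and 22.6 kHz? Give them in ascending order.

4.6 kHz, 21.8 kHz

fs/2 = 22.6 kHz.
49.8 kHz mod fs = 4.6 kHz.
4.6 kHz ≤ fs/2 = 22.6 kHz, appears at 4.6 kHz.
157.4 kHz mod fs = 21.8 kHz.
21.8 kHz ≤ fs/2 = 22.6 kHz, appears at 21.8 kHz.
112.2 kHz mod fs = 21.8 kHz.
21.8 kHz ≤ fs/2 = 22.6 kHz, appears at 21.8 kHz.
Distinct values: {4.6 kHz, 21.8 kHz}.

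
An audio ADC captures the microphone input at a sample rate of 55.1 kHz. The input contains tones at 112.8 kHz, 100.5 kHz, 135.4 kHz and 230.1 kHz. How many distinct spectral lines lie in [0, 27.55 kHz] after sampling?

fs/2 = 27.55 kHz.
112.8 kHz mod fs = 2.6 kHz.
2.6 kHz ≤ fs/2 = 27.55 kHz, appears at 2.6 kHz.
100.5 kHz mod fs = 45.4 kHz.
45.4 kHz > fs/2 = 27.55 kHz, folds to fs − 45.4 kHz = 9.7 kHz.
135.4 kHz mod fs = 25.2 kHz.
25.2 kHz ≤ fs/2 = 27.55 kHz, appears at 25.2 kHz.
230.1 kHz mod fs = 9.7 kHz.
9.7 kHz ≤ fs/2 = 27.55 kHz, appears at 9.7 kHz.
Distinct values: {2.6 kHz, 9.7 kHz, 25.2 kHz} → 3.

3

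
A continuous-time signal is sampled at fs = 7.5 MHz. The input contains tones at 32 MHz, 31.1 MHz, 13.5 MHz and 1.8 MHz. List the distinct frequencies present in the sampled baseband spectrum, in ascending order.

1.1 MHz, 1.5 MHz, 1.8 MHz, 2 MHz

fs/2 = 3.75 MHz.
32 MHz mod fs = 2 MHz.
2 MHz ≤ fs/2 = 3.75 MHz, appears at 2 MHz.
31.1 MHz mod fs = 1.1 MHz.
1.1 MHz ≤ fs/2 = 3.75 MHz, appears at 1.1 MHz.
13.5 MHz mod fs = 6 MHz.
6 MHz > fs/2 = 3.75 MHz, folds to fs − 6 MHz = 1.5 MHz.
1.8 MHz ≤ fs/2 = 3.75 MHz, passes unchanged.
Distinct values: {1.1 MHz, 1.5 MHz, 1.8 MHz, 2 MHz}.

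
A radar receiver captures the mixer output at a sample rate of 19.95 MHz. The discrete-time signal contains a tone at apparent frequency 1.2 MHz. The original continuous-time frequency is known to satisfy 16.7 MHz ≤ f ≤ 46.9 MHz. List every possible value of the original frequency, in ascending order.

18.75 MHz, 21.15 MHz, 38.7 MHz, 41.1 MHz

Frequencies that alias to 1.2 MHz are k·fs ± 1.2 MHz for integer k ≥ 0.
k=0: 1.2 MHz.
k=1: 18.75 MHz, 21.15 MHz.
k=2: 38.7 MHz, 41.1 MHz.
k=3: 58.65 MHz, 61.05 MHz.
Within [16.7 MHz, 46.9 MHz]: 18.75 MHz, 21.15 MHz, 38.7 MHz, 41.1 MHz.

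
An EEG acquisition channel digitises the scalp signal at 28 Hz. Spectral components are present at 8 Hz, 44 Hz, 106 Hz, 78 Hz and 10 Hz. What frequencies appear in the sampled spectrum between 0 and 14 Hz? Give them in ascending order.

6 Hz, 8 Hz, 10 Hz, 12 Hz

fs/2 = 14 Hz.
8 Hz ≤ fs/2 = 14 Hz, passes unchanged.
44 Hz mod fs = 16 Hz.
16 Hz > fs/2 = 14 Hz, folds to fs − 16 Hz = 12 Hz.
106 Hz mod fs = 22 Hz.
22 Hz > fs/2 = 14 Hz, folds to fs − 22 Hz = 6 Hz.
78 Hz mod fs = 22 Hz.
22 Hz > fs/2 = 14 Hz, folds to fs − 22 Hz = 6 Hz.
10 Hz ≤ fs/2 = 14 Hz, passes unchanged.
Distinct values: {6 Hz, 8 Hz, 10 Hz, 12 Hz}.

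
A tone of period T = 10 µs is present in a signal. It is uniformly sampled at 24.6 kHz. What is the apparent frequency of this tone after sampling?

T = 10 µs → f = 1/T = 100 kHz.
100 kHz mod fs = 1.6 kHz.
1.6 kHz ≤ fs/2 = 12.3 kHz, appears at 1.6 kHz.

1.6 kHz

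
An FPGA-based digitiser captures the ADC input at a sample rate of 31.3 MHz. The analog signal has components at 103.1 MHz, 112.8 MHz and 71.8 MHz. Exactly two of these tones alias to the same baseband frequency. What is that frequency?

9.2 MHz

fs/2 = 15.65 MHz.
103.1 MHz mod fs = 9.2 MHz.
9.2 MHz ≤ fs/2 = 15.65 MHz, appears at 9.2 MHz.
112.8 MHz mod fs = 18.9 MHz.
18.9 MHz > fs/2 = 15.65 MHz, folds to fs − 18.9 MHz = 12.4 MHz.
71.8 MHz mod fs = 9.2 MHz.
9.2 MHz ≤ fs/2 = 15.65 MHz, appears at 9.2 MHz.
71.8 MHz and 103.1 MHz both map to 9.2 MHz.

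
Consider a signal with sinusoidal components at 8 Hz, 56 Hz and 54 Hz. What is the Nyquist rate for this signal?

112 Hz

Highest-frequency component: 56 Hz.
Nyquist rate = 2 × 56 Hz = 112 Hz.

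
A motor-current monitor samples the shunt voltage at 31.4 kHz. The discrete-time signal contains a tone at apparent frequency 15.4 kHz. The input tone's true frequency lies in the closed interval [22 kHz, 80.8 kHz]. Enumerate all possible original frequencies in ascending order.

46.8 kHz, 47.4 kHz, 78.2 kHz, 78.8 kHz

Frequencies that alias to 15.4 kHz are k·fs ± 15.4 kHz for integer k ≥ 0.
k=0: 15.4 kHz.
k=1: 16 kHz, 46.8 kHz.
k=2: 47.4 kHz, 78.2 kHz.
k=3: 78.8 kHz, 109.6 kHz.
k=4: 110.2 kHz, 141 kHz.
Within [22 kHz, 80.8 kHz]: 46.8 kHz, 47.4 kHz, 78.2 kHz, 78.8 kHz.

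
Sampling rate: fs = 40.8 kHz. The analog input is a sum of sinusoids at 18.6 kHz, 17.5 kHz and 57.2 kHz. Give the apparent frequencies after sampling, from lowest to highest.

16.4 kHz, 17.5 kHz, 18.6 kHz

fs/2 = 20.4 kHz.
18.6 kHz ≤ fs/2 = 20.4 kHz, passes unchanged.
17.5 kHz ≤ fs/2 = 20.4 kHz, passes unchanged.
57.2 kHz mod fs = 16.4 kHz.
16.4 kHz ≤ fs/2 = 20.4 kHz, appears at 16.4 kHz.
Distinct values: {16.4 kHz, 17.5 kHz, 18.6 kHz}.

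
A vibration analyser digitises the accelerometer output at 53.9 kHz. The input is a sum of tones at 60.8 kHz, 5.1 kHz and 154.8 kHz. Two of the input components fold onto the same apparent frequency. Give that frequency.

6.9 kHz

fs/2 = 26.95 kHz.
60.8 kHz mod fs = 6.9 kHz.
6.9 kHz ≤ fs/2 = 26.95 kHz, appears at 6.9 kHz.
5.1 kHz ≤ fs/2 = 26.95 kHz, passes unchanged.
154.8 kHz mod fs = 47 kHz.
47 kHz > fs/2 = 26.95 kHz, folds to fs − 47 kHz = 6.9 kHz.
60.8 kHz and 154.8 kHz both map to 6.9 kHz.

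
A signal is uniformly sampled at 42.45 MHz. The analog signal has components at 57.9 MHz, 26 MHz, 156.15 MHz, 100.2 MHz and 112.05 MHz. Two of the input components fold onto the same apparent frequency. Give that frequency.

15.3 MHz

fs/2 = 21.225 MHz.
57.9 MHz mod fs = 15.45 MHz.
15.45 MHz ≤ fs/2 = 21.225 MHz, appears at 15.45 MHz.
26 MHz > fs/2 = 21.225 MHz, folds to fs − 26 MHz = 16.45 MHz.
156.15 MHz mod fs = 28.8 MHz.
28.8 MHz > fs/2 = 21.225 MHz, folds to fs − 28.8 MHz = 13.65 MHz.
100.2 MHz mod fs = 15.3 MHz.
15.3 MHz ≤ fs/2 = 21.225 MHz, appears at 15.3 MHz.
112.05 MHz mod fs = 27.15 MHz.
27.15 MHz > fs/2 = 21.225 MHz, folds to fs − 27.15 MHz = 15.3 MHz.
100.2 MHz and 112.05 MHz both map to 15.3 MHz.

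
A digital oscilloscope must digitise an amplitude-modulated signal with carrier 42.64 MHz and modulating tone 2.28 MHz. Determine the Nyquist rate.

AM sidebands sit at fc ± fm = 40.36 MHz and 44.92 MHz.
Highest-frequency component: 44.92 MHz.
Nyquist rate = 2 × 44.92 MHz = 89.84 MHz.

89.84 MHz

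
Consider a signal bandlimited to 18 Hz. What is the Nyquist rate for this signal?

Nyquist rate = 2 × 18 Hz = 36 Hz.

36 Hz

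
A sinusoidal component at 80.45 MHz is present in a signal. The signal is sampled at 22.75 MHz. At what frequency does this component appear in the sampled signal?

10.55 MHz

80.45 MHz mod fs = 12.2 MHz.
12.2 MHz > fs/2 = 11.375 MHz, folds to fs − 12.2 MHz = 10.55 MHz.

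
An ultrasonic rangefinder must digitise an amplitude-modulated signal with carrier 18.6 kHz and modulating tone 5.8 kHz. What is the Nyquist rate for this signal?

48.8 kHz

AM sidebands sit at fc ± fm = 12.8 kHz and 24.4 kHz.
Highest-frequency component: 24.4 kHz.
Nyquist rate = 2 × 24.4 kHz = 48.8 kHz.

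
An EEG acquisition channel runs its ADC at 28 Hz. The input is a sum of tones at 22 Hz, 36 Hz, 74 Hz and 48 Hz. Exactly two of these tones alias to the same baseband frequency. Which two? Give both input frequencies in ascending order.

fs/2 = 14 Hz.
22 Hz > fs/2 = 14 Hz, folds to fs − 22 Hz = 6 Hz.
36 Hz mod fs = 8 Hz.
8 Hz ≤ fs/2 = 14 Hz, appears at 8 Hz.
74 Hz mod fs = 18 Hz.
18 Hz > fs/2 = 14 Hz, folds to fs − 18 Hz = 10 Hz.
48 Hz mod fs = 20 Hz.
20 Hz > fs/2 = 14 Hz, folds to fs − 20 Hz = 8 Hz.
36 Hz and 48 Hz both map to 8 Hz.

36 Hz, 48 Hz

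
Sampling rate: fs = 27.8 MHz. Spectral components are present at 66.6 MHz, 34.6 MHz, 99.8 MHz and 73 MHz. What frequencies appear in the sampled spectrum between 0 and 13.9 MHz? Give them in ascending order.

6.8 MHz, 10.4 MHz, 11 MHz, 11.4 MHz

fs/2 = 13.9 MHz.
66.6 MHz mod fs = 11 MHz.
11 MHz ≤ fs/2 = 13.9 MHz, appears at 11 MHz.
34.6 MHz mod fs = 6.8 MHz.
6.8 MHz ≤ fs/2 = 13.9 MHz, appears at 6.8 MHz.
99.8 MHz mod fs = 16.4 MHz.
16.4 MHz > fs/2 = 13.9 MHz, folds to fs − 16.4 MHz = 11.4 MHz.
73 MHz mod fs = 17.4 MHz.
17.4 MHz > fs/2 = 13.9 MHz, folds to fs − 17.4 MHz = 10.4 MHz.
Distinct values: {6.8 MHz, 10.4 MHz, 11 MHz, 11.4 MHz}.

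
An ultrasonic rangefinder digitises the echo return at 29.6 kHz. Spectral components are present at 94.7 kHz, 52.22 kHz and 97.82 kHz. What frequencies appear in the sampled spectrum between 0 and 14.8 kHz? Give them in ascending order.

5.9 kHz, 6.98 kHz, 9.02 kHz

fs/2 = 14.8 kHz.
94.7 kHz mod fs = 5.9 kHz.
5.9 kHz ≤ fs/2 = 14.8 kHz, appears at 5.9 kHz.
52.22 kHz mod fs = 22.62 kHz.
22.62 kHz > fs/2 = 14.8 kHz, folds to fs − 22.62 kHz = 6.98 kHz.
97.82 kHz mod fs = 9.02 kHz.
9.02 kHz ≤ fs/2 = 14.8 kHz, appears at 9.02 kHz.
Distinct values: {5.9 kHz, 6.98 kHz, 9.02 kHz}.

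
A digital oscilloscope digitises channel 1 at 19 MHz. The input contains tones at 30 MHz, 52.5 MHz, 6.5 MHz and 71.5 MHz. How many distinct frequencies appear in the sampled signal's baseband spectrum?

3

fs/2 = 9.5 MHz.
30 MHz mod fs = 11 MHz.
11 MHz > fs/2 = 9.5 MHz, folds to fs − 11 MHz = 8 MHz.
52.5 MHz mod fs = 14.5 MHz.
14.5 MHz > fs/2 = 9.5 MHz, folds to fs − 14.5 MHz = 4.5 MHz.
6.5 MHz ≤ fs/2 = 9.5 MHz, passes unchanged.
71.5 MHz mod fs = 14.5 MHz.
14.5 MHz > fs/2 = 9.5 MHz, folds to fs − 14.5 MHz = 4.5 MHz.
Distinct values: {4.5 MHz, 6.5 MHz, 8 MHz} → 3.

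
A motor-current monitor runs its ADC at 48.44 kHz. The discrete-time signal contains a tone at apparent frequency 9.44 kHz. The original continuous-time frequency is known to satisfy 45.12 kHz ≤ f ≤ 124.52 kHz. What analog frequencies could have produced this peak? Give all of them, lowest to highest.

Frequencies that alias to 9.44 kHz are k·fs ± 9.44 kHz for integer k ≥ 0.
k=0: 9.44 kHz.
k=1: 39 kHz, 57.88 kHz.
k=2: 87.44 kHz, 106.32 kHz.
k=3: 135.88 kHz, 154.76 kHz.
Within [45.12 kHz, 124.52 kHz]: 57.88 kHz, 87.44 kHz, 106.32 kHz.

57.88 kHz, 87.44 kHz, 106.32 kHz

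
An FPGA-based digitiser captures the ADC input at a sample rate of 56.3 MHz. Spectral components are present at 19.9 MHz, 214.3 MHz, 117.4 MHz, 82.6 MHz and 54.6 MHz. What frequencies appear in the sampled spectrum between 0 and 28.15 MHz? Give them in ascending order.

1.7 MHz, 4.8 MHz, 10.9 MHz, 19.9 MHz, 26.3 MHz

fs/2 = 28.15 MHz.
19.9 MHz ≤ fs/2 = 28.15 MHz, passes unchanged.
214.3 MHz mod fs = 45.4 MHz.
45.4 MHz > fs/2 = 28.15 MHz, folds to fs − 45.4 MHz = 10.9 MHz.
117.4 MHz mod fs = 4.8 MHz.
4.8 MHz ≤ fs/2 = 28.15 MHz, appears at 4.8 MHz.
82.6 MHz mod fs = 26.3 MHz.
26.3 MHz ≤ fs/2 = 28.15 MHz, appears at 26.3 MHz.
54.6 MHz > fs/2 = 28.15 MHz, folds to fs − 54.6 MHz = 1.7 MHz.
Distinct values: {1.7 MHz, 4.8 MHz, 10.9 MHz, 19.9 MHz, 26.3 MHz}.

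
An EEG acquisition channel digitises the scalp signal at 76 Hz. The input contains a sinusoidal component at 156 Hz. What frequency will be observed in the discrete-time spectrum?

156 Hz mod fs = 4 Hz.
4 Hz ≤ fs/2 = 38 Hz, appears at 4 Hz.

4 Hz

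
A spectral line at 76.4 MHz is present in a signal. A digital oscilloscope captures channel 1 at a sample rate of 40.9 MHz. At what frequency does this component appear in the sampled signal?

76.4 MHz mod fs = 35.5 MHz.
35.5 MHz > fs/2 = 20.45 MHz, folds to fs − 35.5 MHz = 5.4 MHz.

5.4 MHz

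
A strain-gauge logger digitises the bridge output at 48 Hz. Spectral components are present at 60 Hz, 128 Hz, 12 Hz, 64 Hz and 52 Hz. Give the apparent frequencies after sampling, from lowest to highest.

fs/2 = 24 Hz.
60 Hz mod fs = 12 Hz.
12 Hz ≤ fs/2 = 24 Hz, appears at 12 Hz.
128 Hz mod fs = 32 Hz.
32 Hz > fs/2 = 24 Hz, folds to fs − 32 Hz = 16 Hz.
12 Hz ≤ fs/2 = 24 Hz, passes unchanged.
64 Hz mod fs = 16 Hz.
16 Hz ≤ fs/2 = 24 Hz, appears at 16 Hz.
52 Hz mod fs = 4 Hz.
4 Hz ≤ fs/2 = 24 Hz, appears at 4 Hz.
Distinct values: {4 Hz, 12 Hz, 16 Hz}.

4 Hz, 12 Hz, 16 Hz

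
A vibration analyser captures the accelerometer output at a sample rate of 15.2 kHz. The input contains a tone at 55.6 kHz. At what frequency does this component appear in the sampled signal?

55.6 kHz mod fs = 10 kHz.
10 kHz > fs/2 = 7.6 kHz, folds to fs − 10 kHz = 5.2 kHz.

5.2 kHz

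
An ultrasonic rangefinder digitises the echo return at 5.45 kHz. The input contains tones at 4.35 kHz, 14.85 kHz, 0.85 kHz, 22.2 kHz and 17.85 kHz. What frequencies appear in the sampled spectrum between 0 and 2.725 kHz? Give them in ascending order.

0.4 kHz, 0.85 kHz, 1.1 kHz, 1.5 kHz

fs/2 = 2.725 kHz.
4.35 kHz > fs/2 = 2.725 kHz, folds to fs − 4.35 kHz = 1.1 kHz.
14.85 kHz mod fs = 3.95 kHz.
3.95 kHz > fs/2 = 2.725 kHz, folds to fs − 3.95 kHz = 1.5 kHz.
0.85 kHz ≤ fs/2 = 2.725 kHz, passes unchanged.
22.2 kHz mod fs = 0.4 kHz.
0.4 kHz ≤ fs/2 = 2.725 kHz, appears at 0.4 kHz.
17.85 kHz mod fs = 1.5 kHz.
1.5 kHz ≤ fs/2 = 2.725 kHz, appears at 1.5 kHz.
Distinct values: {0.4 kHz, 0.85 kHz, 1.1 kHz, 1.5 kHz}.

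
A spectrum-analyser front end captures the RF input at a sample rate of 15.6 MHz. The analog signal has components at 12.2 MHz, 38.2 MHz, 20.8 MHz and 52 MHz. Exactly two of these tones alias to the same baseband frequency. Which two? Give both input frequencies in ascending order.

20.8 MHz, 52 MHz

fs/2 = 7.8 MHz.
12.2 MHz > fs/2 = 7.8 MHz, folds to fs − 12.2 MHz = 3.4 MHz.
38.2 MHz mod fs = 7 MHz.
7 MHz ≤ fs/2 = 7.8 MHz, appears at 7 MHz.
20.8 MHz mod fs = 5.2 MHz.
5.2 MHz ≤ fs/2 = 7.8 MHz, appears at 5.2 MHz.
52 MHz mod fs = 5.2 MHz.
5.2 MHz ≤ fs/2 = 7.8 MHz, appears at 5.2 MHz.
20.8 MHz and 52 MHz both map to 5.2 MHz.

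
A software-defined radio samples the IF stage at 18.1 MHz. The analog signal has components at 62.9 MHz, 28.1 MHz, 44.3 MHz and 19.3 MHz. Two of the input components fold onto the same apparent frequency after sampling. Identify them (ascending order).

fs/2 = 9.05 MHz.
62.9 MHz mod fs = 8.6 MHz.
8.6 MHz ≤ fs/2 = 9.05 MHz, appears at 8.6 MHz.
28.1 MHz mod fs = 10 MHz.
10 MHz > fs/2 = 9.05 MHz, folds to fs − 10 MHz = 8.1 MHz.
44.3 MHz mod fs = 8.1 MHz.
8.1 MHz ≤ fs/2 = 9.05 MHz, appears at 8.1 MHz.
19.3 MHz mod fs = 1.2 MHz.
1.2 MHz ≤ fs/2 = 9.05 MHz, appears at 1.2 MHz.
28.1 MHz and 44.3 MHz both map to 8.1 MHz.

28.1 MHz, 44.3 MHz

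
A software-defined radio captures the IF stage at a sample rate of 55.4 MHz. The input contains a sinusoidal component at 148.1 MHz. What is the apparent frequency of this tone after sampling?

148.1 MHz mod fs = 37.3 MHz.
37.3 MHz > fs/2 = 27.7 MHz, folds to fs − 37.3 MHz = 18.1 MHz.

18.1 MHz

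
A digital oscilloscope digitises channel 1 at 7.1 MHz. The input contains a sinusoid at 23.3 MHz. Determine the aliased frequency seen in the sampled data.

23.3 MHz mod fs = 2 MHz.
2 MHz ≤ fs/2 = 3.55 MHz, appears at 2 MHz.

2 MHz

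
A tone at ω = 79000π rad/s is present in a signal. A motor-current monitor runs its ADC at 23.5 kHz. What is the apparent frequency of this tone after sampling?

7.5 kHz

ω = 79000π rad/s → f = ω/(2π) = 39500 Hz = 39.5 kHz.
39.5 kHz mod fs = 16 kHz.
16 kHz > fs/2 = 11.75 kHz, folds to fs − 16 kHz = 7.5 kHz.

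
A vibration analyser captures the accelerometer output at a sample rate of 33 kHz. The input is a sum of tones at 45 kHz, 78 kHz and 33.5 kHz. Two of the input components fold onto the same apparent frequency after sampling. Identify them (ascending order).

45 kHz, 78 kHz

fs/2 = 16.5 kHz.
45 kHz mod fs = 12 kHz.
12 kHz ≤ fs/2 = 16.5 kHz, appears at 12 kHz.
78 kHz mod fs = 12 kHz.
12 kHz ≤ fs/2 = 16.5 kHz, appears at 12 kHz.
33.5 kHz mod fs = 0.5 kHz.
0.5 kHz ≤ fs/2 = 16.5 kHz, appears at 0.5 kHz.
45 kHz and 78 kHz both map to 12 kHz.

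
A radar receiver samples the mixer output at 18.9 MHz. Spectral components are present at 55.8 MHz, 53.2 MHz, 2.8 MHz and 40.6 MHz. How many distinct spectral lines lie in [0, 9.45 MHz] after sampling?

3

fs/2 = 9.45 MHz.
55.8 MHz mod fs = 18 MHz.
18 MHz > fs/2 = 9.45 MHz, folds to fs − 18 MHz = 0.9 MHz.
53.2 MHz mod fs = 15.4 MHz.
15.4 MHz > fs/2 = 9.45 MHz, folds to fs − 15.4 MHz = 3.5 MHz.
2.8 MHz ≤ fs/2 = 9.45 MHz, passes unchanged.
40.6 MHz mod fs = 2.8 MHz.
2.8 MHz ≤ fs/2 = 9.45 MHz, appears at 2.8 MHz.
Distinct values: {0.9 MHz, 2.8 MHz, 3.5 MHz} → 3.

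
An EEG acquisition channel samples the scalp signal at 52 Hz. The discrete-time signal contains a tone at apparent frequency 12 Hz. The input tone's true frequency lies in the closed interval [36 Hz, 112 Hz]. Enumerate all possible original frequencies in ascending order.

40 Hz, 64 Hz, 92 Hz

Frequencies that alias to 12 Hz are k·fs ± 12 Hz for integer k ≥ 0.
k=0: 12 Hz.
k=1: 40 Hz, 64 Hz.
k=2: 92 Hz, 116 Hz.
k=3: 144 Hz, 168 Hz.
Within [36 Hz, 112 Hz]: 40 Hz, 64 Hz, 92 Hz.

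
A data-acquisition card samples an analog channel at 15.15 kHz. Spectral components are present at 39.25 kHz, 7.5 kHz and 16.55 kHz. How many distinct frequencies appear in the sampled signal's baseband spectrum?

3

fs/2 = 7.575 kHz.
39.25 kHz mod fs = 8.95 kHz.
8.95 kHz > fs/2 = 7.575 kHz, folds to fs − 8.95 kHz = 6.2 kHz.
7.5 kHz ≤ fs/2 = 7.575 kHz, passes unchanged.
16.55 kHz mod fs = 1.4 kHz.
1.4 kHz ≤ fs/2 = 7.575 kHz, appears at 1.4 kHz.
Distinct values: {1.4 kHz, 6.2 kHz, 7.5 kHz} → 3.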